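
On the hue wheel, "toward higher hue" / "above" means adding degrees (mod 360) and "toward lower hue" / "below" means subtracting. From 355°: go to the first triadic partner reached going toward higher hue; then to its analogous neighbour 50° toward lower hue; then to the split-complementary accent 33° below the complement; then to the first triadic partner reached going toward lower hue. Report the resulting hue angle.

triadic ↑ +120°: 355 + 120 = 475 → 475 − 360 = 115°
analog 50° ↓ −50°: 115 − 50 = 65°
split-comp 33° ↓ +147°: 65 + 147 = 212°
triadic ↓ −120°: 212 − 120 = 92°

92°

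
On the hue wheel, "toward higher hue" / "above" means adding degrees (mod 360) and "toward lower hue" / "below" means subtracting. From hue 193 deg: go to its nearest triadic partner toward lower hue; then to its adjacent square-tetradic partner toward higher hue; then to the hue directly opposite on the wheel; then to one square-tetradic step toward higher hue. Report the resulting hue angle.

−120° (triadic ↓): 193 − 120 = 73°
+90° (square ↑): 73 + 90 = 163°
+180° (complement): 163 + 180 = 343°
+90° (square ↑): 343 + 90 = 433 → 433 − 360 = 73°

73°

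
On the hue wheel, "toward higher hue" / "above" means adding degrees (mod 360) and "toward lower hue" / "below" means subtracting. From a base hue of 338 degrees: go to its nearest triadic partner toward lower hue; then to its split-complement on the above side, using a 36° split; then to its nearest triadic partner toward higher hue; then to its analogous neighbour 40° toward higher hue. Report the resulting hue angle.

338 − 120 = 218°   (triadic ↓)
218 + 216 = 434 → 434 − 360 = 74°   (split-comp 36° ↑)
74 + 120 = 194°   (triadic ↑)
194 + 40 = 234°   (analog 40° ↑)

234°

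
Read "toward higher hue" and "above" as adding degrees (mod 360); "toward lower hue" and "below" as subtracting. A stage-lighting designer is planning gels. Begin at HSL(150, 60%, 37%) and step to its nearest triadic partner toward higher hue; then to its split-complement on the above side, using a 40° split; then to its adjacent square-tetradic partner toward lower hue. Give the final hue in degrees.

+120° (triadic ↑): 150 + 120 = 270°
+220° (split-comp 40° ↑): 270 + 220 = 490 → 490 − 360 = 130°
−90° (square ↓): 130 − 90 = 40°

40°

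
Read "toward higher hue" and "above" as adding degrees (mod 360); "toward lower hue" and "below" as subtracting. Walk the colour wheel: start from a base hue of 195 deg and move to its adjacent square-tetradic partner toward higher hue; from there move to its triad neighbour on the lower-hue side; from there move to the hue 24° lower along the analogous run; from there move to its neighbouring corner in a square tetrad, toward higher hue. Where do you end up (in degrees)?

231°

195 + 90 = 285°   (square ↑)
285 − 120 = 165°   (triadic ↓)
165 − 24 = 141°   (analog 24° ↓)
141 + 90 = 231°   (square ↑)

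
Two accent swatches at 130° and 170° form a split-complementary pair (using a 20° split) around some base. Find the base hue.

The accents sit 20° either side of the complement, so the complement is their short-arc midpoint on the wheel.
Short-arc midpoint of 130° and 170°: 150°.
Base is 180° from the complement: 150 − 180 = -30 → -30 + 360 = 330°

330°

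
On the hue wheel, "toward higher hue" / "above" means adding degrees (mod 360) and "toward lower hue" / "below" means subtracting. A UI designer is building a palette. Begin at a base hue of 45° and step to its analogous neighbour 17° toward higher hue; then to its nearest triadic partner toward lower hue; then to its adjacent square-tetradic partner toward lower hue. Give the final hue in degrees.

212°

45 + 17 = 62°   (analog 17° ↑)
62 − 120 = -58 → -58 + 360 = 302°   (triadic ↓)
302 − 90 = 212°   (square ↓)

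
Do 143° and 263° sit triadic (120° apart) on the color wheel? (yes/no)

yes

Angular distance: |143 − 263| = 120 = 120°.
Triadic (120° apart) requires 120°.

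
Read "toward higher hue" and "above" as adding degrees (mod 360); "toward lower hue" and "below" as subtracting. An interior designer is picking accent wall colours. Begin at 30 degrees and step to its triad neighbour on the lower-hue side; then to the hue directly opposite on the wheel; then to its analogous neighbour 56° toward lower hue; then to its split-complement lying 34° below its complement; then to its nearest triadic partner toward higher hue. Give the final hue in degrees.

−120° (triadic ↓): 30 − 120 = -90 → -90 + 360 = 270°
+180° (complement): 270 + 180 = 450 → 450 − 360 = 90°
−56° (analog 56° ↓): 90 − 56 = 34°
+146° (split-comp 34° ↓): 34 + 146 = 180°
+120° (triadic ↑): 180 + 120 = 300°

300°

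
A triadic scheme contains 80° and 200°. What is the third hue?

A triad spaces three hues 120° apart.
The full set is {80°, 200°, 320°}.

320°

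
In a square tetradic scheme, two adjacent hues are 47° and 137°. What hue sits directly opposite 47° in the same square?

A square tetradic scheme places four hues 90° apart; opposite corners are 180° apart.
47 + 180 = 227°

227°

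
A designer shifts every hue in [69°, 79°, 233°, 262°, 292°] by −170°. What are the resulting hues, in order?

69 − 170 = -101 → -101 + 360 = 259°
79 − 170 = -91 → -91 + 360 = 269°
233 − 170 = 63°
262 − 170 = 92°
292 − 170 = 122°

259°, 269°, 63°, 92°, 122°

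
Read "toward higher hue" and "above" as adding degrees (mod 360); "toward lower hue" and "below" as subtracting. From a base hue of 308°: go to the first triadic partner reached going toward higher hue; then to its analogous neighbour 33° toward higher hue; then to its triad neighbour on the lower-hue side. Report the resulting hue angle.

341°

308 + 120 = 428 → 428 − 360 = 68°   (triadic ↑)
68 + 33 = 101°   (analog 33° ↑)
101 − 120 = -19 → -19 + 360 = 341°   (triadic ↓)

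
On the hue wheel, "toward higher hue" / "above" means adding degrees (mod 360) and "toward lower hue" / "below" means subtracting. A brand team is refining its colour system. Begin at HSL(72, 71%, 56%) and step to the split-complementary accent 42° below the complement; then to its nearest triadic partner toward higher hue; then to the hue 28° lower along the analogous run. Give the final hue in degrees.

302°

+138° (split-comp 42° ↓): 72 + 138 = 210°
+120° (triadic ↑): 210 + 120 = 330°
−28° (analog 28° ↓): 330 − 28 = 302°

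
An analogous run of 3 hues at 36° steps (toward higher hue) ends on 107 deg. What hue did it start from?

35°

2 steps of 36° (toward higher hue) give a net shift of +72°.
Start = end − shift: 107 − 72 = 35°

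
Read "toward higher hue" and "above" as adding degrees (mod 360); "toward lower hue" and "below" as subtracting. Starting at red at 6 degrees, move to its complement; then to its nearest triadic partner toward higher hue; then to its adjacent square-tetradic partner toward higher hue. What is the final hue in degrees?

6 + 180 = 186°   (complement)
186 + 120 = 306°   (triadic ↑)
306 + 90 = 396 → 396 − 360 = 36°   (square ↑)

36°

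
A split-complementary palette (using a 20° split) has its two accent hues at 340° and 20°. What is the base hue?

The accents sit 20° either side of the complement, so the complement is their short-arc midpoint on the wheel.
Short-arc midpoint of 340° and 20°: 0°.
Base is 180° from the complement: 0 − 180 = -180 → -180 + 360 = 180°

180°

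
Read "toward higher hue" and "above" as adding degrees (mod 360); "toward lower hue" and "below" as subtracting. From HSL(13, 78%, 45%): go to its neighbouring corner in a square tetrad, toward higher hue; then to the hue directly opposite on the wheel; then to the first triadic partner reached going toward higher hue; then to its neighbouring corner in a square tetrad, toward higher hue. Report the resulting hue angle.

+90° (square ↑): 13 + 90 = 103°
+180° (complement): 103 + 180 = 283°
+120° (triadic ↑): 283 + 120 = 403 → 403 − 360 = 43°
+90° (square ↑): 43 + 90 = 133°

133°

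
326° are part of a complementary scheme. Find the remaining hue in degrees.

146°

The complement sits 180° across the wheel.
The full set through 326° is {146°, 326°}.
Given {326°}, the missing hue is 146°.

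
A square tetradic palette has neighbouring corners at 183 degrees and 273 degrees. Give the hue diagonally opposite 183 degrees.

A square tetradic scheme places four hues 90° apart; opposite corners are 180° apart.
183 + 180 = 363 → 363 − 360 = 3°

3°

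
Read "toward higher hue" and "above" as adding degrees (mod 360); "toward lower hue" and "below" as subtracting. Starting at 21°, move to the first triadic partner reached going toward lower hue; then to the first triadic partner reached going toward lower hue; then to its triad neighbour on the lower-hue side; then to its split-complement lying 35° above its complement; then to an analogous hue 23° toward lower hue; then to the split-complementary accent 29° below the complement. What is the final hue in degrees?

triadic ↓ −120°: 21 − 120 = -99 → -99 + 360 = 261°
triadic ↓ −120°: 261 − 120 = 141°
triadic ↓ −120°: 141 − 120 = 21°
split-comp 35° ↑ +215°: 21 + 215 = 236°
analog 23° ↓ −23°: 236 − 23 = 213°
split-comp 29° ↓ +151°: 213 + 151 = 364 → 364 − 360 = 4°

4°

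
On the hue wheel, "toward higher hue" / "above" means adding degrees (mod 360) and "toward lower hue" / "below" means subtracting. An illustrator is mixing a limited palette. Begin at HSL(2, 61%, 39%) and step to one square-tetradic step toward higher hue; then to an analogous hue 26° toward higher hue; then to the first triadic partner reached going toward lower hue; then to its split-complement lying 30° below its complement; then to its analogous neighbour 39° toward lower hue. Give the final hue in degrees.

+90° (square ↑): 2 + 90 = 92°
+26° (analog 26° ↑): 92 + 26 = 118°
−120° (triadic ↓): 118 − 120 = -2 → -2 + 360 = 358°
+150° (split-comp 30° ↓): 358 + 150 = 508 → 508 − 360 = 148°
−39° (analog 39° ↓): 148 − 39 = 109°

109°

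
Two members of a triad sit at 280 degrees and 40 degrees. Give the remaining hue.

A triad spaces three hues 120° apart.
The full set is {40°, 160°, 280°}.

160°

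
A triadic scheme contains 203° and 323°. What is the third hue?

A triad spaces three hues 120° apart.
The full set is {83°, 203°, 323°}.

83°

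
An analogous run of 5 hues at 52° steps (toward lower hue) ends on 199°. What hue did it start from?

47°

4 steps of 52° (toward lower hue) give a net shift of −208°.
Start = end − shift: 199 + 208 = 407 → 407 − 360 = 47°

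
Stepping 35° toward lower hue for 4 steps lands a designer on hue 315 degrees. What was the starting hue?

95°

4 steps of 35° (toward lower hue) give a net shift of −140°.
Start = end − shift: 315 + 140 = 455 → 455 − 360 = 95°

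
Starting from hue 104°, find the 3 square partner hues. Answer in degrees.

A square tetradic scheme places four hues every 90°.
104 + 90 = 194°
104 + 180 = 284°
104 + 270 = 374 → 374 − 360 = 14°

194°, 284° and 14°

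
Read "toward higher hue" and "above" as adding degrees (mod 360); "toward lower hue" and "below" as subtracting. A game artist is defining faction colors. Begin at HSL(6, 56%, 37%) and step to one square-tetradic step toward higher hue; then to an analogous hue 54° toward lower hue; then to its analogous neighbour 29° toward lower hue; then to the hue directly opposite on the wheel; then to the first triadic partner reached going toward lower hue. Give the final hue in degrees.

6 + 90 = 96°   (square ↑)
96 − 54 = 42°   (analog 54° ↓)
42 − 29 = 13°   (analog 29° ↓)
13 + 180 = 193°   (complement)
193 − 120 = 73°   (triadic ↓)

73°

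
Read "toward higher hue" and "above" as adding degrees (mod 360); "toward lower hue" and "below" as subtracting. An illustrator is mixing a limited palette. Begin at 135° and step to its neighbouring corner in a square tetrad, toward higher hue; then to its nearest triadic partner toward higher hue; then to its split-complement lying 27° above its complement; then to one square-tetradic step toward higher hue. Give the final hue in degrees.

282°

135 + 90 = 225°   (square ↑)
225 + 120 = 345°   (triadic ↑)
345 + 207 = 552 → 552 − 360 = 192°   (split-comp 27° ↑)
192 + 90 = 282°   (square ↑)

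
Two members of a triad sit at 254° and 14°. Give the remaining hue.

A triad spaces three hues 120° apart.
The full set is {14°, 134°, 254°}.

134°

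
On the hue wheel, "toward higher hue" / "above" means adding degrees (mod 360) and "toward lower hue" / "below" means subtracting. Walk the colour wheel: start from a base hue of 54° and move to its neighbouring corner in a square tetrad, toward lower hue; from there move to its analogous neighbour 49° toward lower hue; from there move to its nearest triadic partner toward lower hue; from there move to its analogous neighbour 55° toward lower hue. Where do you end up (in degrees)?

54 − 90 = -36 → -36 + 360 = 324°   (square ↓)
324 − 49 = 275°   (analog 49° ↓)
275 − 120 = 155°   (triadic ↓)
155 − 55 = 100°   (analog 55° ↓)

100°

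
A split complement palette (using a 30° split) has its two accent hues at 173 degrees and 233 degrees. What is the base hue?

The accents sit 30° either side of the complement, so the complement is their short-arc midpoint on the wheel.
Short-arc midpoint of 173° and 233°: 203°.
Base is 180° from the complement: 203 − 180 = 23°

23°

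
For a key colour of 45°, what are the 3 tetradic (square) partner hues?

45 + 90 = 135°
45 + 180 = 225°
45 + 270 = 315°

135°, 225°, 315°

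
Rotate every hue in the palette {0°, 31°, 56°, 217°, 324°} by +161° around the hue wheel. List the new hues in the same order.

161°, 192°, 217°, 18°, 125°

0 + 161 = 161°
31 + 161 = 192°
56 + 161 = 217°
217 + 161 = 378 → 378 − 360 = 18°
324 + 161 = 485 → 485 − 360 = 125°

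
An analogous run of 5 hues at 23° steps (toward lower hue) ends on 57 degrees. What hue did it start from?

4 steps of 23° (toward lower hue) give a net shift of −92°.
Start = end − shift: 57 + 92 = 149°

149°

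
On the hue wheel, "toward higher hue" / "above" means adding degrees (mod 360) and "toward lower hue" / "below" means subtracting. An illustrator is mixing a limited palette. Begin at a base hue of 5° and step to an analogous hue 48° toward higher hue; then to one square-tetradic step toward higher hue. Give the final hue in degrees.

143°

5 + 48 = 53°   (analog 48° ↑)
53 + 90 = 143°   (square ↑)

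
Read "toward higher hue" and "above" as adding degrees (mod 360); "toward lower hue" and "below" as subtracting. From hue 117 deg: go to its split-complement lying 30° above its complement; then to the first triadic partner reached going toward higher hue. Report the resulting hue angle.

split-comp 30° ↑ +210°: 117 + 210 = 327°
triadic ↑ +120°: 327 + 120 = 447 → 447 − 360 = 87°

87°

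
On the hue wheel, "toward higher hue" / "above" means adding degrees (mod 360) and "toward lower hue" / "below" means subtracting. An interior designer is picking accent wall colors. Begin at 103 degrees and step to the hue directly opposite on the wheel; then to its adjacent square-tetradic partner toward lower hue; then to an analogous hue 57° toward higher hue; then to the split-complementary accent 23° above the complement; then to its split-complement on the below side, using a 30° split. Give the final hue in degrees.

complement +180°: 103 + 180 = 283°
square ↓ −90°: 283 − 90 = 193°
analog 57° ↑ +57°: 193 + 57 = 250°
split-comp 23° ↑ +203°: 250 + 203 = 453 → 453 − 360 = 93°
split-comp 30° ↓ +150°: 93 + 150 = 243°

243°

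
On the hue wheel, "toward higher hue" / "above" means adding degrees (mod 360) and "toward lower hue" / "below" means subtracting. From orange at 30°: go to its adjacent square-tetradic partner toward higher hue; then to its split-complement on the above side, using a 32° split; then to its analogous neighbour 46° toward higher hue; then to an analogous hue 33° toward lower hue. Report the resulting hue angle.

345°

30 + 90 = 120°   (square ↑)
120 + 212 = 332°   (split-comp 32° ↑)
332 + 46 = 378 → 378 − 360 = 18°   (analog 46° ↑)
18 − 33 = -15 → -15 + 360 = 345°   (analog 33° ↓)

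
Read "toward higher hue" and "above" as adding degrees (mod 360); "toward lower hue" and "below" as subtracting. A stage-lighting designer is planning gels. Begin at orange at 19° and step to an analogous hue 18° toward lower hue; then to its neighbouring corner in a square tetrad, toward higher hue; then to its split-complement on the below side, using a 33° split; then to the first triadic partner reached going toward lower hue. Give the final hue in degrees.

19 − 18 = 1°   (analog 18° ↓)
1 + 90 = 91°   (square ↑)
91 + 147 = 238°   (split-comp 33° ↓)
238 − 120 = 118°   (triadic ↓)

118°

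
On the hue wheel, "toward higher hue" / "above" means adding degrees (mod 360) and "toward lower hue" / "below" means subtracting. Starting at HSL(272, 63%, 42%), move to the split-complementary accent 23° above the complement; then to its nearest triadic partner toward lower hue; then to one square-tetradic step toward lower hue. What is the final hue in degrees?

split-comp 23° ↑ +203°: 272 + 203 = 475 → 475 − 360 = 115°
triadic ↓ −120°: 115 − 120 = -5 → -5 + 360 = 355°
square ↓ −90°: 355 − 90 = 265°

265°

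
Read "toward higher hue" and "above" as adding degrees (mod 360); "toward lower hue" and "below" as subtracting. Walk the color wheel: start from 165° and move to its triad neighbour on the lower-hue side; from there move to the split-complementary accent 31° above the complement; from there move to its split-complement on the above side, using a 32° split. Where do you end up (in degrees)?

108°

−120° (triadic ↓): 165 − 120 = 45°
+211° (split-comp 31° ↑): 45 + 211 = 256°
+212° (split-comp 32° ↑): 256 + 212 = 468 → 468 − 360 = 108°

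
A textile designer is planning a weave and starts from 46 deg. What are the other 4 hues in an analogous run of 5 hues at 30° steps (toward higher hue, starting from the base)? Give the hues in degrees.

76°, 106°, 136°, and 166°

Analogous hues sit every 30° along the wheel.
46 + 30 = 76°
46 + 60 = 106°
46 + 90 = 136°
46 + 120 = 166°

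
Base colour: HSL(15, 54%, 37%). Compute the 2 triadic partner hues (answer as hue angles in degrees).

135° and 255°

A triad places three hues 120° apart.
15 + 120 = 135°
15 + 240 = 255°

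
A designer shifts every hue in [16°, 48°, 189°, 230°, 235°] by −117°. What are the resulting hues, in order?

16 − 117 = -101 → -101 + 360 = 259°
48 − 117 = -69 → -69 + 360 = 291°
189 − 117 = 72°
230 − 117 = 113°
235 − 117 = 118°

259°, 291°, 72°, 113°, 118°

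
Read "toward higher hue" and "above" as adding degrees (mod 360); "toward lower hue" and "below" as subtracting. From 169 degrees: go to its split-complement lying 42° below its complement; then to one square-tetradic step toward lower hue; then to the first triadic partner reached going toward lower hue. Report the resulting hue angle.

split-comp 42° ↓ +138°: 169 + 138 = 307°
square ↓ −90°: 307 − 90 = 217°
triadic ↓ −120°: 217 − 120 = 97°

97°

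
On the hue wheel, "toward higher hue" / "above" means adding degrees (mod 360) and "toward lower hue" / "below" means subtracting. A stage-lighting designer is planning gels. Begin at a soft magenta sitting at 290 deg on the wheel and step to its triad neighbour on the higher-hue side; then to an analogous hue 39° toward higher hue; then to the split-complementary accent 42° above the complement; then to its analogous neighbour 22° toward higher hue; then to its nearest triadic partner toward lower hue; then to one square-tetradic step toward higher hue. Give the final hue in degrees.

+120° (triadic ↑): 290 + 120 = 410 → 410 − 360 = 50°
+39° (analog 39° ↑): 50 + 39 = 89°
+222° (split-comp 42° ↑): 89 + 222 = 311°
+22° (analog 22° ↑): 311 + 22 = 333°
−120° (triadic ↓): 333 − 120 = 213°
+90° (square ↑): 213 + 90 = 303°

303°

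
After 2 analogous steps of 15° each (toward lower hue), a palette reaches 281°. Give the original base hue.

311°

2 steps of 15° (toward lower hue) give a net shift of −30°.
Start = end − shift: 281 + 30 = 311°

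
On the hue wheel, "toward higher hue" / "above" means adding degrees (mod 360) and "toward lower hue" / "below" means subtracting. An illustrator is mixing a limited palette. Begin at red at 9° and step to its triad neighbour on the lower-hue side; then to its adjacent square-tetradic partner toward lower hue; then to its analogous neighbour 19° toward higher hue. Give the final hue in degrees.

178°

9 − 120 = -111 → -111 + 360 = 249°   (triadic ↓)
249 − 90 = 159°   (square ↓)
159 + 19 = 178°   (analog 19° ↑)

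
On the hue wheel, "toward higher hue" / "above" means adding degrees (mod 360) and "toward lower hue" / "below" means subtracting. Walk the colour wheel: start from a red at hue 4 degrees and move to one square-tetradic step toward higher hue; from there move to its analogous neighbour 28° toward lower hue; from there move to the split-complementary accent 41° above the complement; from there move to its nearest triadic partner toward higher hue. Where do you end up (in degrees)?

47°

square ↑ +90°: 4 + 90 = 94°
analog 28° ↓ −28°: 94 − 28 = 66°
split-comp 41° ↑ +221°: 66 + 221 = 287°
triadic ↑ +120°: 287 + 120 = 407 → 407 − 360 = 47°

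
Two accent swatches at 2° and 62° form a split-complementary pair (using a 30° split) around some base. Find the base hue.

212°

The accents sit 30° either side of the complement, so the complement is their short-arc midpoint on the wheel.
Short-arc midpoint of 2° and 62°: 32°.
Base is 180° from the complement: 32 − 180 = -148 → -148 + 360 = 212°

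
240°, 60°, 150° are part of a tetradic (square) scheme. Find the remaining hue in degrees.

330°

A square tetradic scheme places four hues every 90°.
The full set through 60° is {60°, 150°, 240°, 330°}.
Given {60°, 150°, 240°}, the missing hue is 330°.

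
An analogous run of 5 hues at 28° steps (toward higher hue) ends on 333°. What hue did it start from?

221°

4 steps of 28° (toward higher hue) give a net shift of +112°.
Start = end − shift: 333 − 112 = 221°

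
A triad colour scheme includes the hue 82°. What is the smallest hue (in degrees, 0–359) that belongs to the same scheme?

82°

A triad places three hues 120° apart.
The full set through 82° is {82°, 202°, 322°}.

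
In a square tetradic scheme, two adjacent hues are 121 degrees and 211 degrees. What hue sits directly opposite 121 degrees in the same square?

A square tetradic scheme places four hues 90° apart; opposite corners are 180° apart.
121 + 180 = 301°

301°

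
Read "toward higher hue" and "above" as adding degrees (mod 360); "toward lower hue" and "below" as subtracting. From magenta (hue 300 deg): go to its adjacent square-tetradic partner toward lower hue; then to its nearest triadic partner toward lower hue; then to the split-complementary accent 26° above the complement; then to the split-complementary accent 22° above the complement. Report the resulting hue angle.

138°

−90° (square ↓): 300 − 90 = 210°
−120° (triadic ↓): 210 − 120 = 90°
+206° (split-comp 26° ↑): 90 + 206 = 296°
+202° (split-comp 22° ↑): 296 + 202 = 498 → 498 − 360 = 138°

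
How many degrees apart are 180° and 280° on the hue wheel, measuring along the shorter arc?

|180 − 280| = 100.
100 ≤ 180, so the shorter arc is 100°.

100°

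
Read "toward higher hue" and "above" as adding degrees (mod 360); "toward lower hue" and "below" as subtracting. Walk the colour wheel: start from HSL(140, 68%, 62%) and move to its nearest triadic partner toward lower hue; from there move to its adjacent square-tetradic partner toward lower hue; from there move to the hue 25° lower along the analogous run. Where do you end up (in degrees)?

−120° (triadic ↓): 140 − 120 = 20°
−90° (square ↓): 20 − 90 = -70 → -70 + 360 = 290°
−25° (analog 25° ↓): 290 − 25 = 265°

265°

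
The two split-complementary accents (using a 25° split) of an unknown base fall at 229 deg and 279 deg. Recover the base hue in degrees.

The accents sit 25° either side of the complement, so the complement is their short-arc midpoint on the wheel.
Short-arc midpoint of 229° and 279°: 254°.
Base is 180° from the complement: 254 − 180 = 74°

74°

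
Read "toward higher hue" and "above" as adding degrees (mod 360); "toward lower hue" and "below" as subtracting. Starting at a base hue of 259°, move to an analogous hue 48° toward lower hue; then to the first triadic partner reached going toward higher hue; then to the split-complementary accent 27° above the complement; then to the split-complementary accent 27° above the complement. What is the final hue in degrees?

analog 48° ↓ −48°: 259 − 48 = 211°
triadic ↑ +120°: 211 + 120 = 331°
split-comp 27° ↑ +207°: 331 + 207 = 538 → 538 − 360 = 178°
split-comp 27° ↑ +207°: 178 + 207 = 385 → 385 − 360 = 25°

25°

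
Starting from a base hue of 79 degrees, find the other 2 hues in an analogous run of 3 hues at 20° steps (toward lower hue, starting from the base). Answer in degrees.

Analogous hues sit every 20° along the wheel.
79 − 20 = 59°
79 − 40 = 39°

59° and 39°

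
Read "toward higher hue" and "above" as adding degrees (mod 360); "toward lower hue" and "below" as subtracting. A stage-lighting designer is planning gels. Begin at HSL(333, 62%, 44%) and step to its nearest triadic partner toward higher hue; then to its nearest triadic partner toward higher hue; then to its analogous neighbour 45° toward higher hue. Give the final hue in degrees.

258°

333 + 120 = 453 → 453 − 360 = 93°   (triadic ↑)
93 + 120 = 213°   (triadic ↑)
213 + 45 = 258°   (analog 45° ↑)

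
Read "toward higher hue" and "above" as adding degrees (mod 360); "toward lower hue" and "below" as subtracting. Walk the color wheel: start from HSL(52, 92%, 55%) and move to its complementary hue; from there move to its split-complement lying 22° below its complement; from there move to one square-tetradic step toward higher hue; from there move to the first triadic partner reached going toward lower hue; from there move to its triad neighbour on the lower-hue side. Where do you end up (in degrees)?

+180° (complement): 52 + 180 = 232°
+158° (split-comp 22° ↓): 232 + 158 = 390 → 390 − 360 = 30°
+90° (square ↑): 30 + 90 = 120°
−120° (triadic ↓): 120 − 120 = 0°
−120° (triadic ↓): 0 − 120 = -120 → -120 + 360 = 240°

240°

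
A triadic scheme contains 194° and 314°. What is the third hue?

74°

A triad spaces three hues 120° apart.
The full set is {74°, 194°, 314°}.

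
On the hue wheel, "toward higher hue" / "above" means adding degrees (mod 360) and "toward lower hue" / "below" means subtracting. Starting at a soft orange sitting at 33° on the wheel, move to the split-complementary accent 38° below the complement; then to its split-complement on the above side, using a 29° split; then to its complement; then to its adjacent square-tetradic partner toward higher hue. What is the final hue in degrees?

33 + 142 = 175°   (split-comp 38° ↓)
175 + 209 = 384 → 384 − 360 = 24°   (split-comp 29° ↑)
24 + 180 = 204°   (complement)
204 + 90 = 294°   (square ↑)

294°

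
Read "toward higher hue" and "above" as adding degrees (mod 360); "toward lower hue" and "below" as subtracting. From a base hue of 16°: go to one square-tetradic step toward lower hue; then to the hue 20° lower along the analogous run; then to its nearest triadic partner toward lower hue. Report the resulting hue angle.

146°

−90° (square ↓): 16 − 90 = -74 → -74 + 360 = 286°
−20° (analog 20° ↓): 286 − 20 = 266°
−120° (triadic ↓): 266 − 120 = 146°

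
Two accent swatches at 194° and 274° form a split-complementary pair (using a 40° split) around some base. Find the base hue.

54°

The accents sit 40° either side of the complement, so the complement is their short-arc midpoint on the wheel.
Short-arc midpoint of 194° and 274°: 234°.
Base is 180° from the complement: 234 − 180 = 54°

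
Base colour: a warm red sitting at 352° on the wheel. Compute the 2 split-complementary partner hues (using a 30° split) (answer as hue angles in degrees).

142° and 202°

Split-complementary hues sit 30° either side of the complement.
Complement of 352°: 352 + 180 = 532 → 532 − 360 = 172°
172 − 30 = 142°
172 + 30 = 202°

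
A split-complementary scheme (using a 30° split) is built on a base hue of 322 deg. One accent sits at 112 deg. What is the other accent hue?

Split-complementary hues sit 30° either side of the complement.
Complement of the base 322°: 322 + 180 = 502 → 502 − 360 = 142°
The given accent 112° is 30° one side of 142°; the other accent sits 30° the other side: 142 + 30 = 172°

172°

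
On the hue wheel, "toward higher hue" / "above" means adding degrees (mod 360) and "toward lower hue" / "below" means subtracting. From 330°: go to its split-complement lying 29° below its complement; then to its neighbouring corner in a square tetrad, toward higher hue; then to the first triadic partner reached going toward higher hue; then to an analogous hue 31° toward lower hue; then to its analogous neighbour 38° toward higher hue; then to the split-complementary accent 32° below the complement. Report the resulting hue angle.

126°

split-comp 29° ↓ +151°: 330 + 151 = 481 → 481 − 360 = 121°
square ↑ +90°: 121 + 90 = 211°
triadic ↑ +120°: 211 + 120 = 331°
analog 31° ↓ −31°: 331 − 31 = 300°
analog 38° ↑ +38°: 300 + 38 = 338°
split-comp 32° ↓ +148°: 338 + 148 = 486 → 486 − 360 = 126°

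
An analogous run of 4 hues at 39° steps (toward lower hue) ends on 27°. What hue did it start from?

3 steps of 39° (toward lower hue) give a net shift of −117°.
Start = end − shift: 27 + 117 = 144°

144°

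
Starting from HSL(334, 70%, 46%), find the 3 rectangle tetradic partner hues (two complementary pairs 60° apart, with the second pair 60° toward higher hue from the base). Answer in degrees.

A rectangular tetradic uses two complementary pairs 60° apart: offsets 0°, 60°, 180°, 240°.
334 + 60 = 394 → 394 − 360 = 34°
334 + 180 = 514 → 514 − 360 = 154°
334 + 240 = 574 → 574 − 360 = 214°

34°, 154°, and 214°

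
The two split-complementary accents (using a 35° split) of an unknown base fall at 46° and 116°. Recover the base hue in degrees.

The accents sit 35° either side of the complement, so the complement is their short-arc midpoint on the wheel.
Short-arc midpoint of 46° and 116°: 81°.
Base is 180° from the complement: 81 − 180 = -99 → -99 + 360 = 261°

261°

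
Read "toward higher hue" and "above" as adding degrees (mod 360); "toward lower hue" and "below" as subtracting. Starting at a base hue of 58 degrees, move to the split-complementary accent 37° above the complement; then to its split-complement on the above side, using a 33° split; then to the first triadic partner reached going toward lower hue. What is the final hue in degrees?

8°

+217° (split-comp 37° ↑): 58 + 217 = 275°
+213° (split-comp 33° ↑): 275 + 213 = 488 → 488 − 360 = 128°
−120° (triadic ↓): 128 − 120 = 8°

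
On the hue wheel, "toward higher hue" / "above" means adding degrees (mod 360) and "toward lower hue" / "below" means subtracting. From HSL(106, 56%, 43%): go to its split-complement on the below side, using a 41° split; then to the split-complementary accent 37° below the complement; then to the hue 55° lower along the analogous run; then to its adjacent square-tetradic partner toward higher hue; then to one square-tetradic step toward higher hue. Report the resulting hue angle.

153°

split-comp 41° ↓ +139°: 106 + 139 = 245°
split-comp 37° ↓ +143°: 245 + 143 = 388 → 388 − 360 = 28°
analog 55° ↓ −55°: 28 − 55 = -27 → -27 + 360 = 333°
square ↑ +90°: 333 + 90 = 423 → 423 − 360 = 63°
square ↑ +90°: 63 + 90 = 153°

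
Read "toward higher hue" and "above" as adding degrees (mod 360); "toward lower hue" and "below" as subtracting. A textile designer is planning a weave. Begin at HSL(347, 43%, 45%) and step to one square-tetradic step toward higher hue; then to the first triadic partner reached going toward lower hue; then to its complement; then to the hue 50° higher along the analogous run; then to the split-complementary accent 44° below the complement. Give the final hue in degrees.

347 + 90 = 437 → 437 − 360 = 77°   (square ↑)
77 − 120 = -43 → -43 + 360 = 317°   (triadic ↓)
317 + 180 = 497 → 497 − 360 = 137°   (complement)
137 + 50 = 187°   (analog 50° ↑)
187 + 136 = 323°   (split-comp 44° ↓)

323°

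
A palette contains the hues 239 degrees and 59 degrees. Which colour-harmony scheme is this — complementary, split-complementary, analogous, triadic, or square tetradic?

complementary

Sort the hues: 59°, 239°.
Successive gaps around the wheel: 180°, 180°.
Two hues 180° apart are complementary.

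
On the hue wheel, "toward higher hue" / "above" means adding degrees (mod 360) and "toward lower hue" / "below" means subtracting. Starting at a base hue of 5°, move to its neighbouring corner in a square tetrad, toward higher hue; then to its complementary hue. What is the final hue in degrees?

square ↑ +90°: 5 + 90 = 95°
complement +180°: 95 + 180 = 275°

275°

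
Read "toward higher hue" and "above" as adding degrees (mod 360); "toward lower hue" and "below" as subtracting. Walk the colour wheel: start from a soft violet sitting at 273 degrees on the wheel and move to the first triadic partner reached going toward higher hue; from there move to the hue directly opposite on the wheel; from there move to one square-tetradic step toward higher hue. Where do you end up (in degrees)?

303°

triadic ↑ +120°: 273 + 120 = 393 → 393 − 360 = 33°
complement +180°: 33 + 180 = 213°
square ↑ +90°: 213 + 90 = 303°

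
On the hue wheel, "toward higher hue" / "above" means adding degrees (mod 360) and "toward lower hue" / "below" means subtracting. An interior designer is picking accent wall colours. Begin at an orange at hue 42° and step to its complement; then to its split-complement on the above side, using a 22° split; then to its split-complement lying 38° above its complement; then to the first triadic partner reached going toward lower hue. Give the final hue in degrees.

+180° (complement): 42 + 180 = 222°
+202° (split-comp 22° ↑): 222 + 202 = 424 → 424 − 360 = 64°
+218° (split-comp 38° ↑): 64 + 218 = 282°
−120° (triadic ↓): 282 − 120 = 162°

162°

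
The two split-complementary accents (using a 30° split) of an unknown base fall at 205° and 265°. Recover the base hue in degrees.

The accents sit 30° either side of the complement, so the complement is their short-arc midpoint on the wheel.
Short-arc midpoint of 205° and 265°: 235°.
Base is 180° from the complement: 235 − 180 = 55°

55°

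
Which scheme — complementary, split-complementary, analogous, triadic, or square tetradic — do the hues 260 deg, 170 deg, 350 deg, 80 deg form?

square tetradic

Sort the hues: 80°, 170°, 260°, 350°.
Successive gaps around the wheel: 90°, 90°, 90°, 90°.
Four hues every 90° form a square tetradic scheme.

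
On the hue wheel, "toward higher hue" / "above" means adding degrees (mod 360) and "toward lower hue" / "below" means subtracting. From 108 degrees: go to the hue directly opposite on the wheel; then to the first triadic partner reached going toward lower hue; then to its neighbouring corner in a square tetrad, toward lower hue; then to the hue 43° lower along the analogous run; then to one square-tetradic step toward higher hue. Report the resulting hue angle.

108 + 180 = 288°   (complement)
288 − 120 = 168°   (triadic ↓)
168 − 90 = 78°   (square ↓)
78 − 43 = 35°   (analog 43° ↓)
35 + 90 = 125°   (square ↑)

125°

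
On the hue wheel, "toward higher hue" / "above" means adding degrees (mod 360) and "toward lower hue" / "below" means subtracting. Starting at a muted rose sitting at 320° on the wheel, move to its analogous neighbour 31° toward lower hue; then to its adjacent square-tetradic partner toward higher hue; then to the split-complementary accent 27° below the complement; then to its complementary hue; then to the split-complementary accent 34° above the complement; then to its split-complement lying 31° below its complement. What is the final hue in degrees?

355°

−31° (analog 31° ↓): 320 − 31 = 289°
+90° (square ↑): 289 + 90 = 379 → 379 − 360 = 19°
+153° (split-comp 27° ↓): 19 + 153 = 172°
+180° (complement): 172 + 180 = 352°
+214° (split-comp 34° ↑): 352 + 214 = 566 → 566 − 360 = 206°
+149° (split-comp 31° ↓): 206 + 149 = 355°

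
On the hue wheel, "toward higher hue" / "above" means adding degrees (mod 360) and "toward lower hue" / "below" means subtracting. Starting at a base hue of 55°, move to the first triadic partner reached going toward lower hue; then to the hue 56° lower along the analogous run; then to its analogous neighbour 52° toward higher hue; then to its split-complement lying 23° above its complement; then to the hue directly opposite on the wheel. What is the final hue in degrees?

314°

−120° (triadic ↓): 55 − 120 = -65 → -65 + 360 = 295°
−56° (analog 56° ↓): 295 − 56 = 239°
+52° (analog 52° ↑): 239 + 52 = 291°
+203° (split-comp 23° ↑): 291 + 203 = 494 → 494 − 360 = 134°
+180° (complement): 134 + 180 = 314°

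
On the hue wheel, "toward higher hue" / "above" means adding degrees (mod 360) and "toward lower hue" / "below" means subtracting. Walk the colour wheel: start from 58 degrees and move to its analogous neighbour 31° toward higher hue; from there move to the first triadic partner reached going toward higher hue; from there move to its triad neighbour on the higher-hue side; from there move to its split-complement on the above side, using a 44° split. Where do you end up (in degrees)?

193°

analog 31° ↑ +31°: 58 + 31 = 89°
triadic ↑ +120°: 89 + 120 = 209°
triadic ↑ +120°: 209 + 120 = 329°
split-comp 44° ↑ +224°: 329 + 224 = 553 → 553 − 360 = 193°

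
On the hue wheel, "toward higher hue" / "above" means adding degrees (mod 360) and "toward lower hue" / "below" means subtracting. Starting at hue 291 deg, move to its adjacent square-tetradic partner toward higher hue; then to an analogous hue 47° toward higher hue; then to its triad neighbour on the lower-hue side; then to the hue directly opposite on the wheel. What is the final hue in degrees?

square ↑ +90°: 291 + 90 = 381 → 381 − 360 = 21°
analog 47° ↑ +47°: 21 + 47 = 68°
triadic ↓ −120°: 68 − 120 = -52 → -52 + 360 = 308°
complement +180°: 308 + 180 = 488 → 488 − 360 = 128°

128°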